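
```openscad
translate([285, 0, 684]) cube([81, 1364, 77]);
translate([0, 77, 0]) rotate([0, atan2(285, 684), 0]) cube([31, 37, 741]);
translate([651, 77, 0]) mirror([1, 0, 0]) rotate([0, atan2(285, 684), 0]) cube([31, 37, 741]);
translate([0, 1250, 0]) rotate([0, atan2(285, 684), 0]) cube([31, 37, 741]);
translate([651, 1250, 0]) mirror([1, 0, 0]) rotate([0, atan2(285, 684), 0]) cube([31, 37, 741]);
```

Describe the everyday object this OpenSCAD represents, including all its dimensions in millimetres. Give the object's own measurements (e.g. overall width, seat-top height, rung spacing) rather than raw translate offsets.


A sawhorse. A 81×1364×77 mm beam (x, y, z) sits on two A-frame leg pairs. Each pair is two raked legs of 31×37 mm section (37 mm along y) splaying symmetrically in x. Each leg rises 684 mm vertically over 285 mm of horizontal reach and is 741 mm long along its own axis. Every leg's outer bottom edge rests on the floor and its outer top edge meets a bottom edge of the beam — the left legs (tilting toward +x) meet the beam's −x bottom edge, the right legs (their mirror images, tilting toward −x) meet its +x bottom edge — so the leg tops tuck under the beam, the beam's underside is 684 mm above the floor, and the feet are 651 mm apart outside-to-outside with the beam centred between them. The two leg pairs are set in 77 mm from either end of the beam.


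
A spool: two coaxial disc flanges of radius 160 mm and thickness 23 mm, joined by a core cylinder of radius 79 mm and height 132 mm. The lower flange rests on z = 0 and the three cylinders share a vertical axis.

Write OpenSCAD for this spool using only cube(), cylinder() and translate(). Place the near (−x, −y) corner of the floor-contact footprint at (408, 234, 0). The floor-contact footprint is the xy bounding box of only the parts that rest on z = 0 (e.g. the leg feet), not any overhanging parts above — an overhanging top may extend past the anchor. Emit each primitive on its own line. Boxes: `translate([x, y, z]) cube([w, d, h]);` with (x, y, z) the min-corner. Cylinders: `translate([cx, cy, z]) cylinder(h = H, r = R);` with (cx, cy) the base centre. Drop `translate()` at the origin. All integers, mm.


translate([568, 394, 0]) cylinder(h = 23, r = 160);
translate([568, 394, 23]) cylinder(h = 132, r = 79);
translate([568, 394, 155]) cylinder(h = 23, r = 160);


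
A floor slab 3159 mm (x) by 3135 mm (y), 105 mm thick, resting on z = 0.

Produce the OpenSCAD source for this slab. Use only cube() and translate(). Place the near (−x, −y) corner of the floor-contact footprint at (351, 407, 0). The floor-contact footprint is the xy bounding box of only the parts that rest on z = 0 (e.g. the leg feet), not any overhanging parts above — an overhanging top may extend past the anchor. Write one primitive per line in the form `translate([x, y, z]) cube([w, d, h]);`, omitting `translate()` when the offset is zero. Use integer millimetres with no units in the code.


translate([351, 407, 0]) cube([3159, 3135, 105]);


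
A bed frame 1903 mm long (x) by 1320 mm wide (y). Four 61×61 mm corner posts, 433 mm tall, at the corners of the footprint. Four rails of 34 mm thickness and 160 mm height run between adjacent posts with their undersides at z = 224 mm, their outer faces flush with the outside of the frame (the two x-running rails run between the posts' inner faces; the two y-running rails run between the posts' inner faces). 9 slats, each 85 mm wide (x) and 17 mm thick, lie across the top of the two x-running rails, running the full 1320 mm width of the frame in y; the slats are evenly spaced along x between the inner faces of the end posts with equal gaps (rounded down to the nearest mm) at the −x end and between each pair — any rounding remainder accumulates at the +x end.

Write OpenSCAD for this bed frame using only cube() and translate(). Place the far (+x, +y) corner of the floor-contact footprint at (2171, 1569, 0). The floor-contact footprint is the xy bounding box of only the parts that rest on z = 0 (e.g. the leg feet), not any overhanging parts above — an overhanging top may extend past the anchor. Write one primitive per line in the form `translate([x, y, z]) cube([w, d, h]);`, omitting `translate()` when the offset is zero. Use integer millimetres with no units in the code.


translate([268, 249, 0]) cube([61, 61, 433]);
translate([268, 1508, 0]) cube([61, 61, 433]);
translate([2110, 249, 0]) cube([61, 61, 433]);
translate([2110, 1508, 0]) cube([61, 61, 433]);
translate([329, 249, 224]) cube([1781, 34, 160]);
translate([329, 1535, 224]) cube([1781, 34, 160]);
translate([268, 310, 224]) cube([34, 1198, 160]);
translate([2137, 310, 224]) cube([34, 1198, 160]);
translate([430, 249, 384]) cube([85, 1320, 17]);
translate([616, 249, 384]) cube([85, 1320, 17]);
translate([802, 249, 384]) cube([85, 1320, 17]);
translate([988, 249, 384]) cube([85, 1320, 17]);
translate([1174, 249, 384]) cube([85, 1320, 17]);
translate([1360, 249, 384]) cube([85, 1320, 17]);
translate([1546, 249, 384]) cube([85, 1320, 17]);
translate([1732, 249, 384]) cube([85, 1320, 17]);
translate([1918, 249, 384]) cube([85, 1320, 17]);


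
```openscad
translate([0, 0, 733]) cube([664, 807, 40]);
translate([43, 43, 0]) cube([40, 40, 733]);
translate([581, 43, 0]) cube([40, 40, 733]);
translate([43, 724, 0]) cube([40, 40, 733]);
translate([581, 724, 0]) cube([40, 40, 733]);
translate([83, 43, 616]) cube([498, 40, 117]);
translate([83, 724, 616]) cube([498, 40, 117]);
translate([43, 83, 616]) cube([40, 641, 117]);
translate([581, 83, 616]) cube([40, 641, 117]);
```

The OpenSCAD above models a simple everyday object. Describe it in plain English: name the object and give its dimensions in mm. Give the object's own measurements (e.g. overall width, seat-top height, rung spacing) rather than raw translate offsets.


A table: top 664 mm (x) × 807 mm (y), 40 mm thick, upper face at z = 773 mm, on four 40×40 mm square legs, each inset 43 mm from the nearest pair of top edges from z = 0 to the bottom of the top. Four apron rails, 40 mm thick and 117 mm tall, run between adjacent legs with their top edges flush with the underside of the top and their outer faces flush with the legs' outer faces.


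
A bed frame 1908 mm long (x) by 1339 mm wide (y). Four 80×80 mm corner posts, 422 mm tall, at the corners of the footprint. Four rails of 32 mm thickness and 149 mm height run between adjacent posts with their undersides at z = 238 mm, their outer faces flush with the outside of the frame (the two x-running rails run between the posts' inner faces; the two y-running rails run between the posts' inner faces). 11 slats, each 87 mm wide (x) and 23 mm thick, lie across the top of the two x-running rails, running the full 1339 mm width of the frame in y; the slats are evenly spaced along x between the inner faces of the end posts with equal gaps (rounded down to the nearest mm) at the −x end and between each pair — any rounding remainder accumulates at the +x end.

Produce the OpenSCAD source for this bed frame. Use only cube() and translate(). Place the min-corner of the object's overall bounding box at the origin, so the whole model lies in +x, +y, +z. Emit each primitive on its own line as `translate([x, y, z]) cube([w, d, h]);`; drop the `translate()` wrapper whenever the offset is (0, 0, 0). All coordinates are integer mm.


// slat z = rail_z + rail_h = 238 + 149 = 387
// slat gap = ⌊(1748 − 11·87) / 12⌋ = 65
cube([80, 80, 422]);
translate([0, 1259, 0]) cube([80, 80, 422]);
translate([1828, 0, 0]) cube([80, 80, 422]);
translate([1828, 1259, 0]) cube([80, 80, 422]);
translate([80, 0, 238]) cube([1748, 32, 149]);
translate([80, 1307, 238]) cube([1748, 32, 149]);
translate([0, 80, 238]) cube([32, 1179, 149]);
translate([1876, 80, 238]) cube([32, 1179, 149]);
translate([145, 0, 387]) cube([87, 1339, 23]);
translate([297, 0, 387]) cube([87, 1339, 23]);
translate([449, 0, 387]) cube([87, 1339, 23]);
translate([601, 0, 387]) cube([87, 1339, 23]);
translate([753, 0, 387]) cube([87, 1339, 23]);
translate([905, 0, 387]) cube([87, 1339, 23]);
translate([1057, 0, 387]) cube([87, 1339, 23]);
translate([1209, 0, 387]) cube([87, 1339, 23]);
translate([1361, 0, 387]) cube([87, 1339, 23]);
translate([1513, 0, 387]) cube([87, 1339, 23]);
translate([1665, 0, 387]) cube([87, 1339, 23]);


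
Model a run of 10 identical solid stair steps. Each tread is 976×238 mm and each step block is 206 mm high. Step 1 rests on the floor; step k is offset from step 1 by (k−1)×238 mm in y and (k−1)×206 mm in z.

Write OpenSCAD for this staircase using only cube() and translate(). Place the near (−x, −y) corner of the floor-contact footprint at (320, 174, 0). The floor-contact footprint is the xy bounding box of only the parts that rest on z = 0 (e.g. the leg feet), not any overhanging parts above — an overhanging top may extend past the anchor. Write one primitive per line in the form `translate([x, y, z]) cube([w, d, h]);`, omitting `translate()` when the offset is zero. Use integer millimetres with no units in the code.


translate([320, 174, 0]) cube([976, 238, 206]);
translate([320, 412, 206]) cube([976, 238, 206]);
translate([320, 650, 412]) cube([976, 238, 206]);
translate([320, 888, 618]) cube([976, 238, 206]);
translate([320, 1126, 824]) cube([976, 238, 206]);
translate([320, 1364, 1030]) cube([976, 238, 206]);
translate([320, 1602, 1236]) cube([976, 238, 206]);
translate([320, 1840, 1442]) cube([976, 238, 206]);
translate([320, 2078, 1648]) cube([976, 238, 206]);
translate([320, 2316, 1854]) cube([976, 238, 206]);


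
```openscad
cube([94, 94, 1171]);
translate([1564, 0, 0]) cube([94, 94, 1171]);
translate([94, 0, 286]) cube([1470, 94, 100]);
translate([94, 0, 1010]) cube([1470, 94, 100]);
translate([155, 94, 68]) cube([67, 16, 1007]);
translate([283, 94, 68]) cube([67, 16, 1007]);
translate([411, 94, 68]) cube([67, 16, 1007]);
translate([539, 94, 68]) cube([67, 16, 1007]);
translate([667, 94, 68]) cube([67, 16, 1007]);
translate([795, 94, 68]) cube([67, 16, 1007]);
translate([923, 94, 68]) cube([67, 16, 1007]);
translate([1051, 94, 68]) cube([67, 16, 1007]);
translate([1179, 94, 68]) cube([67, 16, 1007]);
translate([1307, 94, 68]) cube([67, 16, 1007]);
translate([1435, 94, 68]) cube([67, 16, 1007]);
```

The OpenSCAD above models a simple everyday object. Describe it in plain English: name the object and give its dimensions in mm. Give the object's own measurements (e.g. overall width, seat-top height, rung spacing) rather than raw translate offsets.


A fence section. Two 94×94 mm posts, 1171 mm tall, stand on the floor with a clear span of 1470 mm between their inner faces. Two horizontal rails of 94×100 mm section span the gap between the posts with their undersides at z = 286 mm and z = 1010 mm, flush with the posts' −y face. 11 pickets, each 67 mm wide, 16 mm thick and 1007 mm tall, are fixed to the +y face of the rails with their bottoms at z = 68 mm, spaced across the span with a 61 mm gap after the −x post and between neighbouring pickets, with 62 mm left before the +x post.


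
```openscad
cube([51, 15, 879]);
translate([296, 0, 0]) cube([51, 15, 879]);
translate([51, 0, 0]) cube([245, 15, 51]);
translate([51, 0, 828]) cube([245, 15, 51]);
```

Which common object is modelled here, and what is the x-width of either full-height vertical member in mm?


A picture frame. The border width is 51 mm.

Four thin pieces enclosing a rectangular opening — a picture frame. The two full-height stiles are 879 mm tall; the top rail sits at z = 828 and is 51 mm tall, so the border above the opening is 879 − 828 = 51 mm, matching the stile x-width.


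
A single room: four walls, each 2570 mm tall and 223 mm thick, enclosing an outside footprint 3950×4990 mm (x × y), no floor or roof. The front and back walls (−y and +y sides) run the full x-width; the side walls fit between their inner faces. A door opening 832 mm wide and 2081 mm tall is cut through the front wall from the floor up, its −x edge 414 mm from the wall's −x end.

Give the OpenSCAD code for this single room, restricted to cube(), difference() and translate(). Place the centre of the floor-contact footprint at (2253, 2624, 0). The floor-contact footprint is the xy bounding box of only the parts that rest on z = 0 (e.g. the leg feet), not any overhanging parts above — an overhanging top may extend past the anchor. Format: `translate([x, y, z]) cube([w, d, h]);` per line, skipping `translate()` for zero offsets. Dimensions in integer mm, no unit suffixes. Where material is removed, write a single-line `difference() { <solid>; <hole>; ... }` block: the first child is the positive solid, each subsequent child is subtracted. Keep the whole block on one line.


difference() { translate([278, 129, 0]) cube([3950, 223, 2570]); translate([692, 129, 0]) cube([832, 223, 2081]); }
translate([278, 4896, 0]) cube([3950, 223, 2570]);
translate([278, 352, 0]) cube([223, 4544, 2570]);
translate([4005, 352, 0]) cube([223, 4544, 2570]);


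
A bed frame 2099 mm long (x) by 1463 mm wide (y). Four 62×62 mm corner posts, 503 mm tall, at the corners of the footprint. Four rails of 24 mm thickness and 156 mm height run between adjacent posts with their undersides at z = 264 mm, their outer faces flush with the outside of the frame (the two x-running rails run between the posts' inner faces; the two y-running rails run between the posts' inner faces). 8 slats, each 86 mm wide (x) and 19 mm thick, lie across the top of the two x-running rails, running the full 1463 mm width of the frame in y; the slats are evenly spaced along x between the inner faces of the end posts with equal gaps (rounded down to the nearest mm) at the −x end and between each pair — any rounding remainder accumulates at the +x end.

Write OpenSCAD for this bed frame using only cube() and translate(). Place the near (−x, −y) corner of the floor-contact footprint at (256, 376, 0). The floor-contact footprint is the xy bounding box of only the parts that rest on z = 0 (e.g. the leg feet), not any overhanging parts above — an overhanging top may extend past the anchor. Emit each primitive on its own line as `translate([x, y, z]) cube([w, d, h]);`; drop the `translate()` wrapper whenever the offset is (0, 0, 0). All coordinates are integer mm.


// slat z = rail_z + rail_h = 264 + 156 = 420
// slat gap = ⌊(1975 − 8·86) / 9⌋ = 143
translate([256, 376, 0]) cube([62, 62, 503]);
translate([256, 1777, 0]) cube([62, 62, 503]);
translate([2293, 376, 0]) cube([62, 62, 503]);
translate([2293, 1777, 0]) cube([62, 62, 503]);
translate([318, 376, 264]) cube([1975, 24, 156]);
translate([318, 1815, 264]) cube([1975, 24, 156]);
translate([256, 438, 264]) cube([24, 1339, 156]);
translate([2331, 438, 264]) cube([24, 1339, 156]);
translate([461, 376, 420]) cube([86, 1463, 19]);
translate([690, 376, 420]) cube([86, 1463, 19]);
translate([919, 376, 420]) cube([86, 1463, 19]);
translate([1148, 376, 420]) cube([86, 1463, 19]);
translate([1377, 376, 420]) cube([86, 1463, 19]);
translate([1606, 376, 420]) cube([86, 1463, 19]);
translate([1835, 376, 420]) cube([86, 1463, 19]);
translate([2064, 376, 420]) cube([86, 1463, 19]);


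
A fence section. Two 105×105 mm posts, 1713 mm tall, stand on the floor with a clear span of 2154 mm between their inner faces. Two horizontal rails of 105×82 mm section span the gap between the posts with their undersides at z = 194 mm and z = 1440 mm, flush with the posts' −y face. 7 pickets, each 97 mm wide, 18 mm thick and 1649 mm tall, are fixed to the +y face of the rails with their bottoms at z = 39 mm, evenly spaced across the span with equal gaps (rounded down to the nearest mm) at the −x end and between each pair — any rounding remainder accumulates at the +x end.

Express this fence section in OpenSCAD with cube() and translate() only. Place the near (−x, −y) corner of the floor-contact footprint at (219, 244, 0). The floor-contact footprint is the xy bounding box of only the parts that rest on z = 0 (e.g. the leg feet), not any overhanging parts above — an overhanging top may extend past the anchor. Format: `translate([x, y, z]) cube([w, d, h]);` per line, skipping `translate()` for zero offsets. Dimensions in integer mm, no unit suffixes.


translate([219, 244, 0]) cube([105, 105, 1713]);
translate([2478, 244, 0]) cube([105, 105, 1713]);
translate([324, 244, 194]) cube([2154, 105, 82]);
translate([324, 244, 1440]) cube([2154, 105, 82]);
translate([508, 349, 39]) cube([97, 18, 1649]);
translate([789, 349, 39]) cube([97, 18, 1649]);
translate([1070, 349, 39]) cube([97, 18, 1649]);
translate([1351, 349, 39]) cube([97, 18, 1649]);
translate([1632, 349, 39]) cube([97, 18, 1649]);
translate([1913, 349, 39]) cube([97, 18, 1649]);
translate([2194, 349, 39]) cube([97, 18, 1649]);


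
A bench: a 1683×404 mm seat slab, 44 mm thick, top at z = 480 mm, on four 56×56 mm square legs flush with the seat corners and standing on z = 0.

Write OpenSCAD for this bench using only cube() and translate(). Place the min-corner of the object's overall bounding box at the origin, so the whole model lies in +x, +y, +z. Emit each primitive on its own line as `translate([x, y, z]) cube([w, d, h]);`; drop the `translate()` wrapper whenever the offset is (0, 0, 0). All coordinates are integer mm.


translate([0, 0, 436]) cube([1683, 404, 44]);
cube([56, 56, 436]);
translate([0, 348, 0]) cube([56, 56, 436]);
translate([1627, 0, 0]) cube([56, 56, 436]);
translate([1627, 348, 0]) cube([56, 56, 436]);


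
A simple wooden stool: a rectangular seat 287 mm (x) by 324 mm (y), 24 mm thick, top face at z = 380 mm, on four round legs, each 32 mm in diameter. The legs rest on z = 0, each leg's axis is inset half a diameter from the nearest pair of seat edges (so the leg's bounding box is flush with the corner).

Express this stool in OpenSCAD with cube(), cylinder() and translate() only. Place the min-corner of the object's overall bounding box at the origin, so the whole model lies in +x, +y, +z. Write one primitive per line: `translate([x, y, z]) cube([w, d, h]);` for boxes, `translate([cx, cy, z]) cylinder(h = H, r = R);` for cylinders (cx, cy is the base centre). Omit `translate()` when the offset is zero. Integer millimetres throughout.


translate([0, 0, 356]) cube([287, 324, 24]);
translate([16, 16, 0]) cylinder(h = 356, r = 16);
translate([271, 16, 0]) cylinder(h = 356, r = 16);
translate([16, 308, 0]) cylinder(h = 356, r = 16);
translate([271, 308, 0]) cylinder(h = 356, r = 16);


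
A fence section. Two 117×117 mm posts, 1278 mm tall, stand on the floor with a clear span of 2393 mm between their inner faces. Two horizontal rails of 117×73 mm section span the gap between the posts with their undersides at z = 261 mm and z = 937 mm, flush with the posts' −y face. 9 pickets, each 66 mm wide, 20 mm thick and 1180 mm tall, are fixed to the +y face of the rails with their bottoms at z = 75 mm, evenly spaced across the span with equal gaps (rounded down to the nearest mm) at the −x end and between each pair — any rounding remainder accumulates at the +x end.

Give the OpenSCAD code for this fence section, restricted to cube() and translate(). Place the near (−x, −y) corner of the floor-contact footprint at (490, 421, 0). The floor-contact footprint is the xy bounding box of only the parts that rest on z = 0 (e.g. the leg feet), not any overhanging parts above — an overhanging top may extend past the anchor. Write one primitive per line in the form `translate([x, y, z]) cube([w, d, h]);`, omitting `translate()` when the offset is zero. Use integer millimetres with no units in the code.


translate([490, 421, 0]) cube([117, 117, 1278]);
translate([3000, 421, 0]) cube([117, 117, 1278]);
translate([607, 421, 261]) cube([2393, 117, 73]);
translate([607, 421, 937]) cube([2393, 117, 73]);
translate([786, 538, 75]) cube([66, 20, 1180]);
translate([1031, 538, 75]) cube([66, 20, 1180]);
translate([1276, 538, 75]) cube([66, 20, 1180]);
translate([1521, 538, 75]) cube([66, 20, 1180]);
translate([1766, 538, 75]) cube([66, 20, 1180]);
translate([2011, 538, 75]) cube([66, 20, 1180]);
translate([2256, 538, 75]) cube([66, 20, 1180]);
translate([2501, 538, 75]) cube([66, 20, 1180]);
translate([2746, 538, 75]) cube([66, 20, 1180]);


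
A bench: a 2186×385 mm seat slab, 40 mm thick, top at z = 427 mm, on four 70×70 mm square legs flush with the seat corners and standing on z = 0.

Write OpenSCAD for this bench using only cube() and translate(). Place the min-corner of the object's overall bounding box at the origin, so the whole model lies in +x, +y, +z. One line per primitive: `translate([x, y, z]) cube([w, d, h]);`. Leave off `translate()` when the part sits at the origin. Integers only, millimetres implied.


// leg_h = 427 − 40 = 387
translate([0, 0, 387]) cube([2186, 385, 40]);
cube([70, 70, 387]);
translate([0, 315, 0]) cube([70, 70, 387]);
translate([2116, 0, 0]) cube([70, 70, 387]);
translate([2116, 315, 0]) cube([70, 70, 387]);


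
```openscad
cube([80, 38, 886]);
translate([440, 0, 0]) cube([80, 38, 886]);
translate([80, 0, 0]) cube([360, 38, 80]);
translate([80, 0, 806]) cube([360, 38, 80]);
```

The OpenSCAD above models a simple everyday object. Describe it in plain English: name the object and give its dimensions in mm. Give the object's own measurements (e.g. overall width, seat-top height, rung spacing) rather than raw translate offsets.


A rectangular picture frame lying in the x–z plane (depth along y). The opening is 360 mm wide (x) by 726 mm tall (z), surrounded by a border 80 mm wide on all four sides. The frame is 38 mm deep and is made of two full-height vertical stiles with two horizontal rails fitted between them.


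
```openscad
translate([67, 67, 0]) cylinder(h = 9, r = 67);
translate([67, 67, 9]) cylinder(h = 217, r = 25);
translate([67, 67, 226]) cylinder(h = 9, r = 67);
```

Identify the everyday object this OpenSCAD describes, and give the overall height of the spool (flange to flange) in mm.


A spool. The overall height is 235 mm.

Three coaxial cylinders, large–small–large — a spool. Two 9 mm flanges and a 217 mm core give 9 + 217 + 9 = 235 mm.


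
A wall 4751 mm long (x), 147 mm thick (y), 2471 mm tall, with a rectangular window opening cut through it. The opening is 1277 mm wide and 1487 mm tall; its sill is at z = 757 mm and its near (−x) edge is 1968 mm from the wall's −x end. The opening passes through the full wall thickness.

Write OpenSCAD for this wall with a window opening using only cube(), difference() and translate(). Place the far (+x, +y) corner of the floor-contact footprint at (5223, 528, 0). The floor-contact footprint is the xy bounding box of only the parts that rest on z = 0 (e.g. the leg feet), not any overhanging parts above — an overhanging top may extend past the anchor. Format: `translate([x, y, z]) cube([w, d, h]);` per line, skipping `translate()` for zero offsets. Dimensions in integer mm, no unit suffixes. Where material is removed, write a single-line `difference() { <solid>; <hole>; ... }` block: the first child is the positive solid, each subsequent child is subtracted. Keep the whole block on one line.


difference() { translate([472, 381, 0]) cube([4751, 147, 2471]); translate([2440, 381, 757]) cube([1277, 147, 1487]); }


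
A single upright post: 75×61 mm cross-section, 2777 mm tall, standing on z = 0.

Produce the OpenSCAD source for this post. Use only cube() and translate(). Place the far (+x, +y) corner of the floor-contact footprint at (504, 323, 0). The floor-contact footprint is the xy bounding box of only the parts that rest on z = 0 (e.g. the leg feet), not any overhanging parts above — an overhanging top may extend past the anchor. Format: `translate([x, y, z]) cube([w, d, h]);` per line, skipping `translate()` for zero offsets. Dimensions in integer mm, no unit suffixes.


translate([429, 262, 0]) cube([75, 61, 2777]);


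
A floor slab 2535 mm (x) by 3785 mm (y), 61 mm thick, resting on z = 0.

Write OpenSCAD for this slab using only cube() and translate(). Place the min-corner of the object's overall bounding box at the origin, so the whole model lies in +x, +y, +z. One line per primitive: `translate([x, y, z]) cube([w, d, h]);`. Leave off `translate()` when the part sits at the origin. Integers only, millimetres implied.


cube([2535, 3785, 61]);


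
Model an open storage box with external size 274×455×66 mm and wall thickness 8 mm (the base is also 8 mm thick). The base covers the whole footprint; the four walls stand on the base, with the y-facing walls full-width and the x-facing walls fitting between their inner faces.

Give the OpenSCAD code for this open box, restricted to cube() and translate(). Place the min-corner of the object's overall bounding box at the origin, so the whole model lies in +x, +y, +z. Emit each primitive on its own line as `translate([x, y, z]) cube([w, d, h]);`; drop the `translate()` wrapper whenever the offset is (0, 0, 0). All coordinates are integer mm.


cube([274, 455, 8]);
translate([0, 0, 8]) cube([274, 8, 58]);
translate([0, 447, 8]) cube([274, 8, 58]);
translate([0, 8, 8]) cube([8, 439, 58]);
translate([266, 8, 8]) cube([8, 439, 58]);


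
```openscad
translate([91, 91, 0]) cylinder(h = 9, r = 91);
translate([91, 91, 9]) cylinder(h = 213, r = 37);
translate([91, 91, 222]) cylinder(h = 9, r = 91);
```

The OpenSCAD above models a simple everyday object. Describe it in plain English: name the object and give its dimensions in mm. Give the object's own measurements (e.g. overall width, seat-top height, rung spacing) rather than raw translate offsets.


A spool: two coaxial disc flanges of radius 91 mm and thickness 9 mm, joined by a core cylinder of radius 37 mm and height 213 mm. The lower flange rests on z = 0 and the three cylinders share a vertical axis.


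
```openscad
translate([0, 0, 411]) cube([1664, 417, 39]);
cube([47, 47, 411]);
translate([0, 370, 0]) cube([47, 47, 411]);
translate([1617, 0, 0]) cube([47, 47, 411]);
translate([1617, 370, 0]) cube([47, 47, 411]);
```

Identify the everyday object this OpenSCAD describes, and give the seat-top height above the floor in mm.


A bench. The seat-top height is 450 mm.

A long slab on four corner posts — a bench. The slab sits at z = 411 with thickness 39, so the top is 411 + 39 = 450 mm.


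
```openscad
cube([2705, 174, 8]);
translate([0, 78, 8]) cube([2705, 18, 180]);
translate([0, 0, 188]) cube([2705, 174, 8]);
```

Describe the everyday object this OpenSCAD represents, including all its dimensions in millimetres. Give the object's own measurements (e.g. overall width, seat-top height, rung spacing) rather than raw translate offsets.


An I-beam lying along x, 2705 mm long. Overall section height 196 mm. Two flanges 174 mm wide (y) and 8 mm thick, one on the floor and one at the top; a web 18 mm thick runs between them, centred on the flange width.


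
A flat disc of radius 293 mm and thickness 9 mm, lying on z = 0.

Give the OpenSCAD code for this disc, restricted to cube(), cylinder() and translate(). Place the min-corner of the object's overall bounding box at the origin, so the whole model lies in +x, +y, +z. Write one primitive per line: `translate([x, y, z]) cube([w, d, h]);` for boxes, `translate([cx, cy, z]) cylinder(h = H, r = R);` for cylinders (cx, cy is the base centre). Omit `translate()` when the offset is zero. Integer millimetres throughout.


translate([293, 293, 0]) cylinder(h = 9, r = 293);


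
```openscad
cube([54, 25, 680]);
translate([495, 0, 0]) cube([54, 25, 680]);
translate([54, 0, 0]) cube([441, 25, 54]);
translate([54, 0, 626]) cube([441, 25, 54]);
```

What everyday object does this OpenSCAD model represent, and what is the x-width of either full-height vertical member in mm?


A picture frame. The border width is 54 mm.

Four thin pieces enclosing a rectangular opening — a picture frame. The two full-height stiles are 680 mm tall; the top rail sits at z = 626 and is 54 mm tall, so the border above the opening is 680 − 626 = 54 mm, matching the stile x-width.


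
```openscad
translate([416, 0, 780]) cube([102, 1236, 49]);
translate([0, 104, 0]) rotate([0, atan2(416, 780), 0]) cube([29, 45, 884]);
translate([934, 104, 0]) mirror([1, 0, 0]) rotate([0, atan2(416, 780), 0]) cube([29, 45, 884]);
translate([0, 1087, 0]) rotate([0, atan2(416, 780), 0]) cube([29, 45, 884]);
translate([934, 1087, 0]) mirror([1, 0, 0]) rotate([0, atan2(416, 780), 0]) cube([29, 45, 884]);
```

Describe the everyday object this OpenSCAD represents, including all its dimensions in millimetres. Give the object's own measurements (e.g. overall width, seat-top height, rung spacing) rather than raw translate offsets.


A sawhorse. A 102×1236×49 mm beam (x, y, z) sits on two A-frame leg pairs. Each pair is two raked legs of 29×45 mm section (45 mm along y) splaying symmetrically in x. Each leg rises 780 mm vertically over 416 mm of horizontal reach and is 884 mm long along its own axis. Every leg's outer bottom edge rests on the floor and its outer top edge meets a bottom edge of the beam — the left legs (tilting toward +x) meet the beam's −x bottom edge, the right legs (their mirror images, tilting toward −x) meet its +x bottom edge — so the leg tops tuck under the beam, the beam's underside is 780 mm above the floor, and the feet are 934 mm apart outside-to-outside with the beam centred between them. The two leg pairs are set in 104 mm from either end of the beam.


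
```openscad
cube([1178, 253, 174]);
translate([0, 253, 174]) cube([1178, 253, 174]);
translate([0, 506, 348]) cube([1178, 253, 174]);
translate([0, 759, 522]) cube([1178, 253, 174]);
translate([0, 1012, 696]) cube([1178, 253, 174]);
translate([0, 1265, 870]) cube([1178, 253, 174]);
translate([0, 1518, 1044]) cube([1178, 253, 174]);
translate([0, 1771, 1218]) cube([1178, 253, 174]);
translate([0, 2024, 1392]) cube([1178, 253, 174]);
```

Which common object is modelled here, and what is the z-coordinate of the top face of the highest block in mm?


A staircase. The total rise is 1566 mm.

9 identical blocks, each offset up and back from the previous — a staircase. Each step is 174 mm tall and there are 9 of them, so the total rise is 9 × 174 = 1566 mm.


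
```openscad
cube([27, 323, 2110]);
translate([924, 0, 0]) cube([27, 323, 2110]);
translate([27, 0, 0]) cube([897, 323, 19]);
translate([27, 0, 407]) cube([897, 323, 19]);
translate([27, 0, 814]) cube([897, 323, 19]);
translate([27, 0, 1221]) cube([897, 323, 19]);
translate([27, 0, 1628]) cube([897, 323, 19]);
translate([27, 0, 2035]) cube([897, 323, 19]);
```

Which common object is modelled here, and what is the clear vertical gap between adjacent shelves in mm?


A bookshelf. The clear shelf gap is 388 mm.

Two tall side panels with 6 horizontal boards between them — a bookshelf. The first two shelf undersides are at z = 0 and z = 407; with shelf thickness 19, the clear gap is 407 − 0 − 19 = 388 mm.


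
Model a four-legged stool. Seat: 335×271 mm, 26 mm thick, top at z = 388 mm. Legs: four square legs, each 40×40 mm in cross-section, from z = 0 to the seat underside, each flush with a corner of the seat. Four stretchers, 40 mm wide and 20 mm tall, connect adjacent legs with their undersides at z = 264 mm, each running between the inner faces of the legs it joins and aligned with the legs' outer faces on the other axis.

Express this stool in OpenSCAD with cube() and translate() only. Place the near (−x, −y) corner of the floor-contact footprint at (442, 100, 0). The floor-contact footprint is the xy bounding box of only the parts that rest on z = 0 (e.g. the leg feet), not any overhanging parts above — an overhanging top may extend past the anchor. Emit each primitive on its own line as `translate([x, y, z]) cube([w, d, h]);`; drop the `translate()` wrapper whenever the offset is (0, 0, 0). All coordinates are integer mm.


translate([442, 100, 362]) cube([335, 271, 26]);
translate([442, 100, 0]) cube([40, 40, 362]);
translate([737, 100, 0]) cube([40, 40, 362]);
translate([442, 331, 0]) cube([40, 40, 362]);
translate([737, 331, 0]) cube([40, 40, 362]);
translate([482, 100, 264]) cube([255, 40, 20]);
translate([482, 331, 264]) cube([255, 40, 20]);
translate([442, 140, 264]) cube([40, 191, 20]);
translate([737, 140, 264]) cube([40, 191, 20]);


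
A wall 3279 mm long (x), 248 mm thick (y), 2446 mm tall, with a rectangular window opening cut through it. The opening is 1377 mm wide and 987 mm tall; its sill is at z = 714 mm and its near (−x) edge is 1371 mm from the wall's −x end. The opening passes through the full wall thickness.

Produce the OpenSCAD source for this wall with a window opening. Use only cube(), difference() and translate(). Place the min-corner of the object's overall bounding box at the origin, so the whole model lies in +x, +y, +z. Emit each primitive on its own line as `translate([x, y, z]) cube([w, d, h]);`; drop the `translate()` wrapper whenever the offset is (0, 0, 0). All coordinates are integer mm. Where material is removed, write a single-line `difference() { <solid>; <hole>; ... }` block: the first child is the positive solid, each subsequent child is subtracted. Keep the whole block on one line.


difference() { cube([3279, 248, 2446]); translate([1371, 0, 714]) cube([1377, 248, 987]); }


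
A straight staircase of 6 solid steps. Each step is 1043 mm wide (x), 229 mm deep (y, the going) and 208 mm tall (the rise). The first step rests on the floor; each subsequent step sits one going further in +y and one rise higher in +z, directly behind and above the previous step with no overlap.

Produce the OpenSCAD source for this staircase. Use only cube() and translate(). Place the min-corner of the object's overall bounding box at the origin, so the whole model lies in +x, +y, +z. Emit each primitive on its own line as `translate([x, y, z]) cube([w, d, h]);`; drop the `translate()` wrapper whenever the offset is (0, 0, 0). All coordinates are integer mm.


cube([1043, 229, 208]);
translate([0, 229, 208]) cube([1043, 229, 208]);
translate([0, 458, 416]) cube([1043, 229, 208]);
translate([0, 687, 624]) cube([1043, 229, 208]);
translate([0, 916, 832]) cube([1043, 229, 208]);
translate([0, 1145, 1040]) cube([1043, 229, 208]);


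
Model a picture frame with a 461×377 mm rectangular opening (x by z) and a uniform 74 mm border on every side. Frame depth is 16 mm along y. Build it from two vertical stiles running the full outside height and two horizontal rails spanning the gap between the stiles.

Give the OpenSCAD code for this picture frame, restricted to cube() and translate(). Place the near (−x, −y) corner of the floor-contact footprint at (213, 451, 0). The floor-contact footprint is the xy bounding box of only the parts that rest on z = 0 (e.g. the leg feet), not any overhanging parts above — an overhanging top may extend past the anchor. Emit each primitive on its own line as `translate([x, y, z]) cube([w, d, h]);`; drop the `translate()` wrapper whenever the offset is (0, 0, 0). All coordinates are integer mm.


translate([213, 451, 0]) cube([74, 16, 525]);
translate([748, 451, 0]) cube([74, 16, 525]);
translate([287, 451, 0]) cube([461, 16, 74]);
translate([287, 451, 451]) cube([461, 16, 74]);


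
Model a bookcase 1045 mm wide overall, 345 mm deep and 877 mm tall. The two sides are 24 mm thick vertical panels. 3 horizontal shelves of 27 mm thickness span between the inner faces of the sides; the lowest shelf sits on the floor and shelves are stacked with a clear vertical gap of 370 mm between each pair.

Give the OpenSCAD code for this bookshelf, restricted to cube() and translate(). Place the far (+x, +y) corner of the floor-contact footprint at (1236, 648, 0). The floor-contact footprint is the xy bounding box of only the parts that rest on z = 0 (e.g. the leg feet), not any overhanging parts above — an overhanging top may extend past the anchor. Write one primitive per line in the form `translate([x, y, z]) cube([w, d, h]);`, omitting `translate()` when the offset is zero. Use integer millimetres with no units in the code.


translate([191, 303, 0]) cube([24, 345, 877]);
translate([1212, 303, 0]) cube([24, 345, 877]);
translate([215, 303, 0]) cube([997, 345, 27]);
translate([215, 303, 397]) cube([997, 345, 27]);
translate([215, 303, 794]) cube([997, 345, 27]);


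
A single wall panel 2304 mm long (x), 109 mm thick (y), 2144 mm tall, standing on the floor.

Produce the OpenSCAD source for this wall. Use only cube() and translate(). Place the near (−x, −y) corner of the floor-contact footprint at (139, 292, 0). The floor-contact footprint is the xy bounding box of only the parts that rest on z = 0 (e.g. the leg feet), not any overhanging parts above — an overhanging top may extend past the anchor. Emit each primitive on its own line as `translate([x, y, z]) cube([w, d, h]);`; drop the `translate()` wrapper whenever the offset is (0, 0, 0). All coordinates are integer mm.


translate([139, 292, 0]) cube([2304, 109, 2144]);


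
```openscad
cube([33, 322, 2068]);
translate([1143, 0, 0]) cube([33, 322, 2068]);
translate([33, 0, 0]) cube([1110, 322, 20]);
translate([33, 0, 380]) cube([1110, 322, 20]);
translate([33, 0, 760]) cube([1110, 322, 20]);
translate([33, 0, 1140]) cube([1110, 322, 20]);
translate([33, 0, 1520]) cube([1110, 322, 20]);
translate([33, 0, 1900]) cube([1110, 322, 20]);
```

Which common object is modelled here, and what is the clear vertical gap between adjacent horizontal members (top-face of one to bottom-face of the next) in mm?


A bookshelf. The clear shelf gap is 360 mm.

Two tall side panels with 6 horizontal boards between them — a bookshelf. The first two shelf undersides are at z = 0 and z = 380; with shelf thickness 20, the clear gap is 380 − 0 − 20 = 360 mm.


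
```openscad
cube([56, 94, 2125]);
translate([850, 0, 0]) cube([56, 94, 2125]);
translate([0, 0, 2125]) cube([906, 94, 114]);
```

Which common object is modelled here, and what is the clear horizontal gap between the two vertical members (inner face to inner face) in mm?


A door frame. The clear opening width is 794 mm.

Two 2125 mm tall posts with a header on top — a door frame. The left jamb is 56 mm wide at x = 0; the right jamb starts at x = 850. The clear opening is 850 − 56 = 794 mm.


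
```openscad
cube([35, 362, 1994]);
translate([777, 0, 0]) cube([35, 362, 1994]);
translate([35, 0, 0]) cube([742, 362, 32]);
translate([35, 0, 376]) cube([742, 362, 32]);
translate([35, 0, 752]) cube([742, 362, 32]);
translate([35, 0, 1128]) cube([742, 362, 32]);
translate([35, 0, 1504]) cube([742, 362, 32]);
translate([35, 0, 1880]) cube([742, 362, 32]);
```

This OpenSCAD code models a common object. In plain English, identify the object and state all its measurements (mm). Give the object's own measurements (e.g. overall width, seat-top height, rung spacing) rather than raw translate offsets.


An open bookshelf. Two side panels, each 35 mm thick, 362 mm deep and 1994 mm tall, stand 812 mm apart (outside-to-outside). Between them sit 6 shelves, each 32 mm thick and 362 mm deep, spanning the full gap between the sides. The bottom shelf rests on the floor (its underside at z = 0) and the clear gap between one shelf's top and the next shelf's underside is 344 mm.


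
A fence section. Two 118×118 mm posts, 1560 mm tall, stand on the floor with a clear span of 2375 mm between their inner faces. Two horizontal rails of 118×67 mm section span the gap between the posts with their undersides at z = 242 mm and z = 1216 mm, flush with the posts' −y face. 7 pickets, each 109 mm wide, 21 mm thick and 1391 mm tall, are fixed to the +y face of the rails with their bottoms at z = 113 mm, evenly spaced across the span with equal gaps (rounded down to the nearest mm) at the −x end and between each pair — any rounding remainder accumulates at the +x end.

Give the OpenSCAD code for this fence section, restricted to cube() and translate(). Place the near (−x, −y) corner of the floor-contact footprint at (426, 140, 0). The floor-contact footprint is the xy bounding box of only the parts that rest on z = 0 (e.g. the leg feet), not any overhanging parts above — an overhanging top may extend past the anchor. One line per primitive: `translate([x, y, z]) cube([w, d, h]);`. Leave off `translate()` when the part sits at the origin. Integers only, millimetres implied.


translate([426, 140, 0]) cube([118, 118, 1560]);
translate([2919, 140, 0]) cube([118, 118, 1560]);
translate([544, 140, 242]) cube([2375, 118, 67]);
translate([544, 140, 1216]) cube([2375, 118, 67]);
translate([745, 258, 113]) cube([109, 21, 1391]);
translate([1055, 258, 113]) cube([109, 21, 1391]);
translate([1365, 258, 113]) cube([109, 21, 1391]);
translate([1675, 258, 113]) cube([109, 21, 1391]);
translate([1985, 258, 113]) cube([109, 21, 1391]);
translate([2295, 258, 113]) cube([109, 21, 1391]);
translate([2605, 258, 113]) cube([109, 21, 1391]);
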